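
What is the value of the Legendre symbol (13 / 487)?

-1

Reciprocity: 13 ≡ 1 and 487 ≡ 3 (mod 4), so (13/487) = +(487/13).
Reduce top mod 13: now compute (6/13).
Pull out 2: since 13 ≡ 5 (mod 8), (2/13) = -1.
Reciprocity: 3 ≡ 3 and 13 ≡ 1 (mod 4), so (3/13) = +(13/3).
Reduce top mod 3: now compute (1/3).
Reached (1/3) = 1. Collecting the sign flips along the way, the symbol is -1.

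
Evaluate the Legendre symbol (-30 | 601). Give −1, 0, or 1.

Euler's criterion: (-30/601) ≡ 571^300 (mod 601).
571^2 ≡ 299 (mod 601)
571^4 ≡ 453 (mod 601)
571^8 ≡ 268 (mod 601)
571^16 ≡ 305 (mod 601)
571^32 ≡ 471 (mod 601)
571^64 ≡ 72 (mod 601)
571^128 ≡ 376 (mod 601)
571^256 ≡ 141 (mod 601)
571^300 = 571^(256+32+8+4) ≡ 1 (mod 601).
Result is 1, so (-30/601) = 1.

1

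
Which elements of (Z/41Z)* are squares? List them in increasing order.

1 2 4 5 8 9 10 16 18 20 21 23 25 31 32 33 36 37 39 40

Square k = 1,…,20 (k and 41−k give the same square):
1²=1, 2²=4, 3²=9, 4²=16, 5²=25, 6²=36, 7²≡8, 8²≡23, 9²≡40, 10²≡18, 11²≡39, 12²≡21, 13²≡5, 14²≡32, 15²≡20, 16²≡10, 17²≡2, 18²≡37, 19²≡33, 20²≡31 (mod 41).
So the quadratic residues mod 41 are {1, 2, 4, 5, 8, 9, 10, 16, 18, 20, 21, 23, 25, 31, 32, 33, 36, 37, 39, 40}.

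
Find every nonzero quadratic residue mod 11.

Square k = 1,…,5 (k and 11−k give the same square):
1²=1, 2²=4, 3²=9, 4²≡5, 5²≡3 (mod 11).
So the quadratic residues mod 11 are {1, 3, 4, 5, 9}.

1,3,4,5,9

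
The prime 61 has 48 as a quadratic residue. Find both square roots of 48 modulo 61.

61 ≡ 1 (mod 4), so we find a root by search.
Trying successive values, 29² = 841 ≡ 48 (mod 61). The other root is 61 − 29 = 32.

29, 32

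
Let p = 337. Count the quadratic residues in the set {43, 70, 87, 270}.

1

(43/337) = +1 → QR.
(70/337) = -1 → non-residue.
(87/337) = -1 → non-residue.
(270/337) = -1 → non-residue.
Total quadratic residues among the 4: 1.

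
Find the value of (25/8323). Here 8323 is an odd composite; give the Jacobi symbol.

1

Reciprocity: 25 ≡ 1 and 8323 ≡ 3 (mod 4), so (25/8323) = +(8323/25).
Reduce top mod 25: now compute (23/25).
Reciprocity: 23 ≡ 3 and 25 ≡ 1 (mod 4), so (23/25) = +(25/23).
Reduce top mod 23: now compute (2/23).
Pull out 2: since 23 ≡ 7 (mod 8), (2/23) = +1.
Reached (1/23) = 1. Collecting the sign flips along the way, the symbol is +1.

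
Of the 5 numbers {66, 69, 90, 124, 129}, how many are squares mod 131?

(66/131) = -1 → non-residue.
(69/131) = -1 → non-residue.
(90/131) = -1 → non-residue.
(124/131) = -1 → non-residue.
(129/131) = +1 → QR.
Total quadratic residues among the 5: 1.

1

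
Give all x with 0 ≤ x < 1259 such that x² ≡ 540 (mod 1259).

522, 737

Since 1259 ≡ 3 (mod 4), a square root of 540 is 540^((1259+1)/4) = 540^315 mod 1259.
Repeated squaring: 540^2≡771, 540^4≡193, 540^8≡738, 540^16≡756, 540^32≡1209, 540^64≡1241, 540^128≡324, 540^256≡479 (mod 1259).
540^315 = 540^(256+32+16+8+2+1) ≡ 522 (mod 1259).
Check: 522² = 272484 ≡ 540 (mod 1259). The two roots are 522 and 737.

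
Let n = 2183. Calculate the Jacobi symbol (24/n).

1

Pull out 2^3: since 2183 ≡ 7 (mod 8), (2/2183) = +1, so (2/2183)^3 = +1.
Reciprocity: 3 ≡ 3 and 2183 ≡ 3 (mod 4), so (3/2183) = −(2183/3).
Reduce top mod 3: now compute (2/3).
Pull out 2: since 3 ≡ 3 (mod 8), (2/3) = -1.
Reached (1/3) = 1. Collecting the sign flips along the way, the symbol is +1.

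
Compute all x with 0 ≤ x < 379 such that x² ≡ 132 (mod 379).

109, 270

Since 379 ≡ 3 (mod 4), a square root of 132 is 132^((379+1)/4) = 132^95 mod 379.
Repeated squaring: 132^2≡369, 132^4≡100, 132^8≡146, 132^16≡92, 132^32≡126, 132^64≡337 (mod 379).
132^95 = 132^(64+16+8+4+2+1) ≡ 270 (mod 379).
Check: 270² = 72900 ≡ 132 (mod 379). The two roots are 109 and 270.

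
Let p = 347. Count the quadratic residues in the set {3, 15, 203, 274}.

1

(3/347) = +1 → QR.
(15/347) = -1 → non-residue.
(203/347) = -1 → non-residue.
(274/347) = -1 → non-residue.
Total quadratic residues among the 4: 1.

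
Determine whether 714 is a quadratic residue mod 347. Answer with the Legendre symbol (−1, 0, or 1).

-1

Euler's criterion: (714/347) ≡ 20^173 (mod 347).
20^2 ≡ 53 (mod 347)
20^4 ≡ 33 (mod 347)
20^8 ≡ 48 (mod 347)
20^16 ≡ 222 (mod 347)
20^32 ≡ 10 (mod 347)
20^64 ≡ 100 (mod 347)
20^128 ≡ 284 (mod 347)
20^173 = 20^(128+32+8+4+1) ≡ 346 (mod 347).
Result is 346 ≡ −1, so (714/347) = −1.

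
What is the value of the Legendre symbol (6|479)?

Euler's criterion: (6/479) ≡ 6^239 (mod 479).
6^2 ≡ 36 (mod 479)
6^4 ≡ 338 (mod 479)
6^8 ≡ 242 (mod 479)
6^16 ≡ 126 (mod 479)
6^32 ≡ 69 (mod 479)
6^64 ≡ 450 (mod 479)
6^128 ≡ 362 (mod 479)
6^239 = 6^(128+64+32+8+4+2+1) ≡ 1 (mod 479).
Result is 1, so (6/479) = 1.

1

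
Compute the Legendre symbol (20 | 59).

Pull out 2^2: since 59 ≡ 3 (mod 8), (2/59) = -1, so (2/59)^2 = +1.
Reciprocity: 5 ≡ 1 and 59 ≡ 3 (mod 4), so (5/59) = +(59/5).
Reduce top mod 5: now compute (4/5).
Pull out 2^2: since 5 ≡ 5 (mod 8), (2/5) = -1, so (2/5)^2 = +1.
Reached (1/5) = 1. Collecting the sign flips along the way, the symbol is +1.

1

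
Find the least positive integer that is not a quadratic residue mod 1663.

3

(2/1663) = +1, so 2 is a residue.
(3/1663) = −1, so 3 is the smallest positive non-residue mod 1663.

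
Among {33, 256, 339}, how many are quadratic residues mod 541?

1

(33/541) = -1 → non-residue.
(256/541) = +1 → QR.
(339/541) = -1 → non-residue.
Total quadratic residues among the 3: 1.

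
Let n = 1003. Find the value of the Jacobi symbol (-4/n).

-1

First reduce: -4 ≡ 999 (mod 1003).
Reciprocity: 999 ≡ 3 and 1003 ≡ 3 (mod 4), so (999/1003) = −(1003/999).
Reduce top mod 999: now compute (4/999).
Pull out 2^2: since 999 ≡ 7 (mod 8), (2/999) = +1, so (2/999)^2 = +1.
Reached (1/999) = 1. Collecting the sign flips along the way, the symbol is -1.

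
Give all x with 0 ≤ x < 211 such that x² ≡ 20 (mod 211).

Since 211 ≡ 3 (mod 4), a square root of 20 is 20^((211+1)/4) = 20^53 mod 211.
Repeated squaring: 20^2≡189, 20^4≡62, 20^8≡46, 20^16≡6, 20^32≡36 (mod 211).
20^53 = 20^(32+16+4+1) ≡ 81 (mod 211).
Check: 81² = 6561 ≡ 20 (mod 211). The two roots are 81 and 130.

81, 130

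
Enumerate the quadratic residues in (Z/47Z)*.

Square k = 1,…,23 (k and 47−k give the same square):
1²=1, 2²=4, 3²=9, 4²=16, 5²=25, 6²=36, 7²≡2, 8²≡17, 9²≡34, 10²≡6, 11²≡27, 12²≡3, 13²≡28, 14²≡8, 15²≡37, 16²≡21, 17²≡7, 18²≡42, 19²≡32, 20²≡24, 21²≡18, 22²≡14, 23²≡12 (mod 47).
So the quadratic residues mod 47 are {1, 2, 3, 4, 6, 7, 8, 9, 12, 14, 16, 17, 18, 21, 24, 25, 27, 28, 32, 34, 36, 37, 42}.

1,2,3,4,6,7,8,9,12,14,16,17,18,21,24,25,27,28,32,34,36,37,42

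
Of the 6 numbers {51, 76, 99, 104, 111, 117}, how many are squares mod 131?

2

(51/131) = -1 → non-residue.
(76/131) = -1 → non-residue.
(99/131) = +1 → QR.
(104/131) = -1 → non-residue.
(111/131) = -1 → non-residue.
(117/131) = +1 → QR.
Total quadratic residues among the 6: 2.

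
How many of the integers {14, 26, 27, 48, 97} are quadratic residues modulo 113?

(14/113) = +1 → QR.
(26/113) = +1 → QR.
(27/113) = -1 → non-residue.
(48/113) = -1 → non-residue.
(97/113) = +1 → QR.
Total quadratic residues among the 5: 3.

3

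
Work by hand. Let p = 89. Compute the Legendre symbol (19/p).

-1

Reciprocity: 19 ≡ 3 and 89 ≡ 1 (mod 4), so (19/89) = +(89/19).
Reduce top mod 19: now compute (13/19).
Reciprocity: 13 ≡ 1 and 19 ≡ 3 (mod 4), so (13/19) = +(19/13).
Reduce top mod 13: now compute (6/13).
Pull out 2: since 13 ≡ 5 (mod 8), (2/13) = -1.
Reciprocity: 3 ≡ 3 and 13 ≡ 1 (mod 4), so (3/13) = +(13/3).
Reduce top mod 3: now compute (1/3).
Reached (1/3) = 1. Collecting the sign flips along the way, the symbol is -1.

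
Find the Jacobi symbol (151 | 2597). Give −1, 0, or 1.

Reciprocity: 151 ≡ 3 and 2597 ≡ 1 (mod 4), so (151/2597) = +(2597/151).
Reduce top mod 151: now compute (30/151).
Pull out 2: since 151 ≡ 7 (mod 8), (2/151) = +1.
Reciprocity: 15 ≡ 3 and 151 ≡ 3 (mod 4), so (15/151) = −(151/15).
Reduce top mod 15: now compute (1/15).
Reached (1/15) = 1. Collecting the sign flips along the way, the symbol is -1.

-1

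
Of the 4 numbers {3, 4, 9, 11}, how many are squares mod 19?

3

(3/19) = -1 → non-residue.
(4/19) = +1 → QR.
(9/19) = +1 → QR.
(11/19) = +1 → QR.
Total quadratic residues among the 4: 3.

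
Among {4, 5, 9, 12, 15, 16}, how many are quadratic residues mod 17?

(4/17) = +1 → QR.
(5/17) = -1 → non-residue.
(9/17) = +1 → QR.
(12/17) = -1 → non-residue.
(15/17) = +1 → QR.
(16/17) = +1 → QR.
Total quadratic residues among the 6: 4.

4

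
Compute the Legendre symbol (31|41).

Euler's criterion: (31/41) ≡ 31^20 (mod 41).
31^2 ≡ 18 (mod 41)
31^4 ≡ 37 (mod 41)
31^8 ≡ 16 (mod 41)
31^16 ≡ 10 (mod 41)
31^20 = 31^(16+4) ≡ 1 (mod 41).
Result is 1, so (31/41) = 1.

1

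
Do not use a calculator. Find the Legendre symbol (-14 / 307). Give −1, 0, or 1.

1

Euler's criterion: (-14/307) ≡ 293^153 (mod 307).
293^2 ≡ 196 (mod 307)
293^4 ≡ 41 (mod 307)
293^8 ≡ 146 (mod 307)
293^16 ≡ 133 (mod 307)
293^32 ≡ 190 (mod 307)
293^64 ≡ 181 (mod 307)
293^128 ≡ 219 (mod 307)
293^153 = 293^(128+16+8+1) ≡ 1 (mod 307).
Result is 1, so (-14/307) = 1.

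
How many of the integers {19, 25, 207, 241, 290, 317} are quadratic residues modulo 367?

3

(19/367) = -1 → non-residue.
(25/367) = +1 → QR.
(207/367) = +1 → QR.
(241/367) = -1 → non-residue.
(290/367) = +1 → QR.
(317/367) = -1 → non-residue.
Total quadratic residues among the 6: 3.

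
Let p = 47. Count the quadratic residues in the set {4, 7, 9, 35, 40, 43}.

(4/47) = +1 → QR.
(7/47) = +1 → QR.
(9/47) = +1 → QR.
(35/47) = -1 → non-residue.
(40/47) = -1 → non-residue.
(43/47) = -1 → non-residue.
Total quadratic residues among the 6: 3.

3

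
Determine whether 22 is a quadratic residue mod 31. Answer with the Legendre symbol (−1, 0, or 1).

-1

Pull out 2: since 31 ≡ 7 (mod 8), (2/31) = +1.
Reciprocity: 11 ≡ 3 and 31 ≡ 3 (mod 4), so (11/31) = −(31/11).
Reduce top mod 11: now compute (9/11).
Reciprocity: 9 ≡ 1 and 11 ≡ 3 (mod 4), so (9/11) = +(11/9).
Reduce top mod 9: now compute (2/9).
Pull out 2: since 9 ≡ 1 (mod 8), (2/9) = +1.
Reached (1/9) = 1. Collecting the sign flips along the way, the symbol is -1.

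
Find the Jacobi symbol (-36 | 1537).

1

First reduce: -36 ≡ 1501 (mod 1537).
Reciprocity: 1501 ≡ 1 and 1537 ≡ 1 (mod 4), so (1501/1537) = +(1537/1501).
Reduce top mod 1501: now compute (36/1501).
Pull out 2^2: since 1501 ≡ 5 (mod 8), (2/1501) = -1, so (2/1501)^2 = +1.
Reciprocity: 9 ≡ 1 and 1501 ≡ 1 (mod 4), so (9/1501) = +(1501/9).
Reduce top mod 9: now compute (7/9).
Reciprocity: 7 ≡ 3 and 9 ≡ 1 (mod 4), so (7/9) = +(9/7).
Reduce top mod 7: now compute (2/7).
Pull out 2: since 7 ≡ 7 (mod 8), (2/7) = +1.
Reached (1/7) = 1. Collecting the sign flips along the way, the symbol is +1.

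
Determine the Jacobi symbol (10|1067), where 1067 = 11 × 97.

1

Pull out 2: since 1067 ≡ 3 (mod 8), (2/1067) = -1.
Reciprocity: 5 ≡ 1 and 1067 ≡ 3 (mod 4), so (5/1067) = +(1067/5).
Reduce top mod 5: now compute (2/5).
Pull out 2: since 5 ≡ 5 (mod 8), (2/5) = -1.
Reached (1/5) = 1. Collecting the sign flips along the way, the symbol is +1.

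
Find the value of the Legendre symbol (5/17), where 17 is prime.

-1

Reciprocity: 5 ≡ 1 and 17 ≡ 1 (mod 4), so (5/17) = +(17/5).
Reduce top mod 5: now compute (2/5).
Pull out 2: since 5 ≡ 5 (mod 8), (2/5) = -1.
Reached (1/5) = 1. Collecting the sign flips along the way, the symbol is -1.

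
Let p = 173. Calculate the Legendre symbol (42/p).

-1

Euler's criterion: (42/173) ≡ 42^86 (mod 173).
42^2 ≡ 34 (mod 173)
42^4 ≡ 118 (mod 173)
42^8 ≡ 84 (mod 173)
42^16 ≡ 136 (mod 173)
42^32 ≡ 158 (mod 173)
42^64 ≡ 52 (mod 173)
42^86 = 42^(64+16+4+2) ≡ 172 (mod 173).
Result is 172 ≡ −1, so (42/173) = −1.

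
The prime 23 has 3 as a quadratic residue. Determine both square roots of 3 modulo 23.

7, 16

Since 23 ≡ 3 (mod 4), a square root of 3 is 3^((23+1)/4) = 3^6 mod 23.
Repeated squaring: 3^2≡9, 3^4≡12 (mod 23).
3^6 = 3^(4+2) ≡ 16 (mod 23).
Check: 16² = 256 ≡ 3 (mod 23). The two roots are 7 and 16.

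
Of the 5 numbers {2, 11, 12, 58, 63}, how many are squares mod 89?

(2/89) = +1 → QR.
(11/89) = +1 → QR.
(12/89) = -1 → non-residue.
(58/89) = -1 → non-residue.
(63/89) = -1 → non-residue.
Total quadratic residues among the 5: 2.

2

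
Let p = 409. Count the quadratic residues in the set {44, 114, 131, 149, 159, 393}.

3

(44/409) = -1 → non-residue.
(114/409) = -1 → non-residue.
(131/409) = +1 → QR.
(149/409) = -1 → non-residue.
(159/409) = +1 → QR.
(393/409) = +1 → QR.
Total quadratic residues among the 6: 3.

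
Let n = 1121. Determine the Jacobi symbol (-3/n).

First reduce: -3 ≡ 1118 (mod 1121).
Pull out 2: since 1121 ≡ 1 (mod 8), (2/1121) = +1.
Reciprocity: 559 ≡ 3 and 1121 ≡ 1 (mod 4), so (559/1121) = +(1121/559).
Reduce top mod 559: now compute (3/559).
Reciprocity: 3 ≡ 3 and 559 ≡ 3 (mod 4), so (3/559) = −(559/3).
Reduce top mod 3: now compute (1/3).
Reached (1/3) = 1. Collecting the sign flips along the way, the symbol is -1.

-1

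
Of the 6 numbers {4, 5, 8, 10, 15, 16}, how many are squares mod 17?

4

(4/17) = +1 → QR.
(5/17) = -1 → non-residue.
(8/17) = +1 → QR.
(10/17) = -1 → non-residue.
(15/17) = +1 → QR.
(16/17) = +1 → QR.
Total quadratic residues among the 6: 4.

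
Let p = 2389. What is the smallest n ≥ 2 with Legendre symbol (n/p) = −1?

(2/2389) = −1, so 2 is the smallest positive non-residue mod 2389.

2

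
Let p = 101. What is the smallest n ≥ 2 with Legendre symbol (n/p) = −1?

(2/101) = −1, so 2 is the smallest positive non-residue mod 101.

2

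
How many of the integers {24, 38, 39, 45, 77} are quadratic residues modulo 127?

(24/127) = -1 → non-residue.
(38/127) = +1 → QR.
(39/127) = -1 → non-residue.
(45/127) = -1 → non-residue.
(77/127) = -1 → non-residue.
Total quadratic residues among the 5: 1.

1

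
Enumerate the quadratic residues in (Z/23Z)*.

1, 2, 3, 4, 6, 8, 9, 12, 13, 16, 18

Square k = 1,…,11 (k and 23−k give the same square):
1²=1, 2²=4, 3²=9, 4²=16, 5²≡2, 6²≡13, 7²≡3, 8²≡18, 9²≡12, 10²≡8, 11²≡6 (mod 23).
So the quadratic residues mod 23 are {1, 2, 3, 4, 6, 8, 9, 12, 13, 16, 18}.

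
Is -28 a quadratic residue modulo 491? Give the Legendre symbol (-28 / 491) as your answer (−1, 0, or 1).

1

Euler's criterion: (-28/491) ≡ 463^245 (mod 491).
463^2 ≡ 293 (mod 491)
463^4 ≡ 415 (mod 491)
463^8 ≡ 375 (mod 491)
463^16 ≡ 199 (mod 491)
463^32 ≡ 321 (mod 491)
463^64 ≡ 422 (mod 491)
463^128 ≡ 342 (mod 491)
463^245 = 463^(128+64+32+16+4+1) ≡ 1 (mod 491).
Result is 1, so (-28/491) = 1.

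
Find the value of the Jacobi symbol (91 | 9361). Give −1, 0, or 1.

1

Reciprocity: 91 ≡ 3 and 9361 ≡ 1 (mod 4), so (91/9361) = +(9361/91).
Reduce top mod 91: now compute (79/91).
Reciprocity: 79 ≡ 3 and 91 ≡ 3 (mod 4), so (79/91) = −(91/79).
Reduce top mod 79: now compute (12/79).
Pull out 2^2: since 79 ≡ 7 (mod 8), (2/79) = +1, so (2/79)^2 = +1.
Reciprocity: 3 ≡ 3 and 79 ≡ 3 (mod 4), so (3/79) = −(79/3).
Reduce top mod 3: now compute (1/3).
Reached (1/3) = 1. Collecting the sign flips along the way, the symbol is +1.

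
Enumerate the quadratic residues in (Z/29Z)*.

Square k = 1,…,14 (k and 29−k give the same square):
1²=1, 2²=4, 3²=9, 4²=16, 5²=25, 6²≡7, 7²≡20, 8²≡6, 9²≡23, 10²≡13, 11²≡5, 12²≡28, 13²≡24, 14²≡22 (mod 29).
So the quadratic residues mod 29 are {1, 4, 5, 6, 7, 9, 13, 16, 20, 22, 23, 24, 25, 28}.

1,4,5,6,7,9,13,16,20,22,23,24,25,28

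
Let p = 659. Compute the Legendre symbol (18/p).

Pull out 2: since 659 ≡ 3 (mod 8), (2/659) = -1.
Reciprocity: 9 ≡ 1 and 659 ≡ 3 (mod 4), so (9/659) = +(659/9).
Reduce top mod 9: now compute (2/9).
Pull out 2: since 9 ≡ 1 (mod 8), (2/9) = +1.
Reached (1/9) = 1. Collecting the sign flips along the way, the symbol is -1.

-1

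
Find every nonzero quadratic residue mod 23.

Square k = 1,…,11 (k and 23−k give the same square):
1²=1, 2²=4, 3²=9, 4²=16, 5²≡2, 6²≡13, 7²≡3, 8²≡18, 9²≡12, 10²≡8, 11²≡6 (mod 23).
So the quadratic residues mod 23 are {1, 2, 3, 4, 6, 8, 9, 12, 13, 16, 18}.

1, 2, 3, 4, 6, 8, 9, 12, 13, 16, 18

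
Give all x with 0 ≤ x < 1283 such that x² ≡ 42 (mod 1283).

193, 1090

Since 1283 ≡ 3 (mod 4), a square root of 42 is 42^((1283+1)/4) = 42^321 mod 1283.
Repeated squaring: 42^2≡481, 42^4≡421, 42^8≡187, 42^16≡328, 42^32≡1095, 42^64≡703, 42^128≡254, 42^256≡366 (mod 1283).
42^321 = 42^(256+64+1) ≡ 1090 (mod 1283).
Check: 1090² = 1188100 ≡ 42 (mod 1283). The two roots are 193 and 1090.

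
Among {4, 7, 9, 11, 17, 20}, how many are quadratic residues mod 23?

(4/23) = +1 → QR.
(7/23) = -1 → non-residue.
(9/23) = +1 → QR.
(11/23) = -1 → non-residue.
(17/23) = -1 → non-residue.
(20/23) = -1 → non-residue.
Total quadratic residues among the 6: 2.

2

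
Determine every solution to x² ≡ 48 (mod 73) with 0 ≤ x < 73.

11, 62

73 ≡ 1 (mod 4), so we find a root by search.
Trying successive values, 11² = 121 ≡ 48 (mod 73). The other root is 73 − 11 = 62.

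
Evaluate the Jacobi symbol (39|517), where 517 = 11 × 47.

1

Reciprocity: 39 ≡ 3 and 517 ≡ 1 (mod 4), so (39/517) = +(517/39).
Reduce top mod 39: now compute (10/39).
Pull out 2: since 39 ≡ 7 (mod 8), (2/39) = +1.
Reciprocity: 5 ≡ 1 and 39 ≡ 3 (mod 4), so (5/39) = +(39/5).
Reduce top mod 5: now compute (4/5).
Pull out 2^2: since 5 ≡ 5 (mod 8), (2/5) = -1, so (2/5)^2 = +1.
Reached (1/5) = 1. Collecting the sign flips along the way, the symbol is +1.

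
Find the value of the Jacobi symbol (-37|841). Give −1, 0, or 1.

First reduce: -37 ≡ 804 (mod 841).
Pull out 2^2: since 841 ≡ 1 (mod 8), (2/841) = +1, so (2/841)^2 = +1.
Reciprocity: 201 ≡ 1 and 841 ≡ 1 (mod 4), so (201/841) = +(841/201).
Reduce top mod 201: now compute (37/201).
Reciprocity: 37 ≡ 1 and 201 ≡ 1 (mod 4), so (37/201) = +(201/37).
Reduce top mod 37: now compute (16/37).
Pull out 2^4: since 37 ≡ 5 (mod 8), (2/37) = -1, so (2/37)^4 = +1.
Reached (1/37) = 1. Collecting the sign flips along the way, the symbol is +1.

1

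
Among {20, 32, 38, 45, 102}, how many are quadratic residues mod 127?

2

(20/127) = -1 → non-residue.
(32/127) = +1 → QR.
(38/127) = +1 → QR.
(45/127) = -1 → non-residue.
(102/127) = -1 → non-residue.
Total quadratic residues among the 5: 2.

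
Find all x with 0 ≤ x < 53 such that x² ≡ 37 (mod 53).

14, 39

53 ≡ 1 (mod 4), so we find a root by search.
Trying successive values, 14² = 196 ≡ 37 (mod 53). The other root is 53 − 14 = 39.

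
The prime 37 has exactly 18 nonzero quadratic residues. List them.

1 3 4 7 9 10 11 12 16 21 25 26 27 28 30 33 34 36

Square k = 1,…,18 (k and 37−k give the same square):
1²=1, 2²=4, 3²=9, 4²=16, 5²=25, 6²=36, 7²≡12, 8²≡27, 9²≡7, 10²≡26, 11²≡10, 12²≡33, 13²≡21, 14²≡11, 15²≡3, 16²≡34, 17²≡30, 18²≡28 (mod 37).
So the quadratic residues mod 37 are {1, 3, 4, 7, 9, 10, 11, 12, 16, 21, 25, 26, 27, 28, 30, 33, 34, 36}.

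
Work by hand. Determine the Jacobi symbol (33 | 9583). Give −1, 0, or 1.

Reciprocity: 33 ≡ 1 and 9583 ≡ 3 (mod 4), so (33/9583) = +(9583/33).
Reduce top mod 33: now compute (13/33).
Reciprocity: 13 ≡ 1 and 33 ≡ 1 (mod 4), so (13/33) = +(33/13).
Reduce top mod 13: now compute (7/13).
Reciprocity: 7 ≡ 3 and 13 ≡ 1 (mod 4), so (7/13) = +(13/7).
Reduce top mod 7: now compute (6/7).
Pull out 2: since 7 ≡ 7 (mod 8), (2/7) = +1.
Reciprocity: 3 ≡ 3 and 7 ≡ 3 (mod 4), so (3/7) = −(7/3).
Reduce top mod 3: now compute (1/3).
Reached (1/3) = 1. Collecting the sign flips along the way, the symbol is -1.

-1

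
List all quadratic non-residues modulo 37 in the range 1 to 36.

2, 5, 6, 8, 13, 14, 15, 17, 18, 19, 20, 22, 23, 24, 29, 31, 32, 35

Square k = 1,…,18 (k and 37−k give the same square):
1²=1, 2²=4, 3²=9, 4²=16, 5²=25, 6²=36, 7²≡12, 8²≡27, 9²≡7, 10²≡26, 11²≡10, 12²≡33, 13²≡21, 14²≡11, 15²≡3, 16²≡34, 17²≡30, 18²≡28 (mod 37).
The residues are {1, 3, 4, 7, 9, 10, 11, 12, 16, 21, 25, 26, 27, 28, 30, 33, 34, 36}; the non-residues are the remaining 18 nonzero classes.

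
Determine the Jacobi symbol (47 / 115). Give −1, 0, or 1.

Reciprocity: 47 ≡ 3 and 115 ≡ 3 (mod 4), so (47/115) = −(115/47).
Reduce top mod 47: now compute (21/47).
Reciprocity: 21 ≡ 1 and 47 ≡ 3 (mod 4), so (21/47) = +(47/21).
Reduce top mod 21: now compute (5/21).
Reciprocity: 5 ≡ 1 and 21 ≡ 1 (mod 4), so (5/21) = +(21/5).
Reduce top mod 5: now compute (1/5).
Reached (1/5) = 1. Collecting the sign flips along the way, the symbol is -1.

-1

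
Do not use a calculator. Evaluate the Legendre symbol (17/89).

Euler's criterion: (17/89) ≡ 17^44 (mod 89).
17^2 ≡ 22 (mod 89)
17^4 ≡ 39 (mod 89)
17^8 ≡ 8 (mod 89)
17^16 ≡ 64 (mod 89)
17^32 ≡ 2 (mod 89)
17^44 = 17^(32+8+4) ≡ 1 (mod 89).
Result is 1, so (17/89) = 1.

1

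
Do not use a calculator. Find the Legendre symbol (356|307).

1

First reduce: 356 ≡ 49 (mod 307).
Reciprocity: 49 ≡ 1 and 307 ≡ 3 (mod 4), so (49/307) = +(307/49).
Reduce top mod 49: now compute (13/49).
Reciprocity: 13 ≡ 1 and 49 ≡ 1 (mod 4), so (13/49) = +(49/13).
Reduce top mod 13: now compute (10/13).
Pull out 2: since 13 ≡ 5 (mod 8), (2/13) = -1.
Reciprocity: 5 ≡ 1 and 13 ≡ 1 (mod 4), so (5/13) = +(13/5).
Reduce top mod 5: now compute (3/5).
Reciprocity: 3 ≡ 3 and 5 ≡ 1 (mod 4), so (3/5) = +(5/3).
Reduce top mod 3: now compute (2/3).
Pull out 2: since 3 ≡ 3 (mod 8), (2/3) = -1.
Reached (1/3) = 1. Collecting the sign flips along the way, the symbol is +1.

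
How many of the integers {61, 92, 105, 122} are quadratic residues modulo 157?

2

(61/157) = -1 → non-residue.
(92/157) = -1 → non-residue.
(105/157) = +1 → QR.
(122/157) = +1 → QR.
Total quadratic residues among the 4: 2.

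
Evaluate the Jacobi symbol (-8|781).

First reduce: -8 ≡ 773 (mod 781).
Reciprocity: 773 ≡ 1 and 781 ≡ 1 (mod 4), so (773/781) = +(781/773).
Reduce top mod 773: now compute (8/773).
Pull out 2^3: since 773 ≡ 5 (mod 8), (2/773) = -1, so (2/773)^3 = -1.
Reached (1/773) = 1. Collecting the sign flips along the way, the symbol is -1.

-1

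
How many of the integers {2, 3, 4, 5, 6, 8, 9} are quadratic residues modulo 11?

(2/11) = -1 → non-residue.
(3/11) = +1 → QR.
(4/11) = +1 → QR.
(5/11) = +1 → QR.
(6/11) = -1 → non-residue.
(8/11) = -1 → non-residue.
(9/11) = +1 → QR.
Total quadratic residues among the 7: 4.

4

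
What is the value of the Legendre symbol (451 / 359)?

1

First reduce: 451 ≡ 92 (mod 359).
Pull out 2^2: since 359 ≡ 7 (mod 8), (2/359) = +1, so (2/359)^2 = +1.
Reciprocity: 23 ≡ 3 and 359 ≡ 3 (mod 4), so (23/359) = −(359/23).
Reduce top mod 23: now compute (14/23).
Pull out 2: since 23 ≡ 7 (mod 8), (2/23) = +1.
Reciprocity: 7 ≡ 3 and 23 ≡ 3 (mod 4), so (7/23) = −(23/7).
Reduce top mod 7: now compute (2/7).
Pull out 2: since 7 ≡ 7 (mod 8), (2/7) = +1.
Reached (1/7) = 1. Collecting the sign flips along the way, the symbol is +1.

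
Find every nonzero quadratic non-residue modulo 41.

3 6 7 11 12 13 14 15 17 19 22 24 26 27 28 29 30 34 35 38

Square k = 1,…,20 (k and 41−k give the same square):
1²=1, 2²=4, 3²=9, 4²=16, 5²=25, 6²=36, 7²≡8, 8²≡23, 9²≡40, 10²≡18, 11²≡39, 12²≡21, 13²≡5, 14²≡32, 15²≡20, 16²≡10, 17²≡2, 18²≡37, 19²≡33, 20²≡31 (mod 41).
The residues are {1, 2, 4, 5, 8, 9, 10, 16, 18, 20, 21, 23, 25, 31, 32, 33, 36, 37, 39, 40}; the non-residues are the remaining 20 nonzero classes.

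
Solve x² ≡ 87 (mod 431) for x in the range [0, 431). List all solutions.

Since 431 ≡ 3 (mod 4), a square root of 87 is 87^((431+1)/4) = 87^108 mod 431.
Repeated squaring: 87^2≡242, 87^4≡379, 87^8≡118, 87^16≡132, 87^32≡184, 87^64≡238 (mod 431).
87^108 = 87^(64+32+8+4) ≡ 100 (mod 431).
Check: 100² = 10000 ≡ 87 (mod 431). The two roots are 100 and 331.

100, 331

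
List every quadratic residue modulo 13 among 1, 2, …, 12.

1 3 4 9 10 12

Square k = 1,…,6 (k and 13−k give the same square):
1²=1, 2²=4, 3²=9, 4²≡3, 5²≡12, 6²≡10 (mod 13).
So the quadratic residues mod 13 are {1, 3, 4, 9, 10, 12}.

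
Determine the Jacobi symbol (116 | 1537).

Pull out 2^2: since 1537 ≡ 1 (mod 8), (2/1537) = +1, so (2/1537)^2 = +1.
Reciprocity: 29 ≡ 1 and 1537 ≡ 1 (mod 4), so (29/1537) = +(1537/29).
Reduce top mod 29: now compute (0/29).
Top reduces to 0: gcd > 1, so the symbol is 0.

0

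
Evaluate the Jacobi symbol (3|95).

Reciprocity: 3 ≡ 3 and 95 ≡ 3 (mod 4), so (3/95) = −(95/3).
Reduce top mod 3: now compute (2/3).
Pull out 2: since 3 ≡ 3 (mod 8), (2/3) = -1.
Reached (1/3) = 1. Collecting the sign flips along the way, the symbol is +1.

1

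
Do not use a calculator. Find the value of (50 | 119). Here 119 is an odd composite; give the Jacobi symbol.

1

Pull out 2: since 119 ≡ 7 (mod 8), (2/119) = +1.
Reciprocity: 25 ≡ 1 and 119 ≡ 3 (mod 4), so (25/119) = +(119/25).
Reduce top mod 25: now compute (19/25).
Reciprocity: 19 ≡ 3 and 25 ≡ 1 (mod 4), so (19/25) = +(25/19).
Reduce top mod 19: now compute (6/19).
Pull out 2: since 19 ≡ 3 (mod 8), (2/19) = -1.
Reciprocity: 3 ≡ 3 and 19 ≡ 3 (mod 4), so (3/19) = −(19/3).
Reduce top mod 3: now compute (1/3).
Reached (1/3) = 1. Collecting the sign flips along the way, the symbol is +1.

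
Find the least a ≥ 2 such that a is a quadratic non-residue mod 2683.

2

(2/2683) = −1, so 2 is the smallest positive non-residue mod 2683.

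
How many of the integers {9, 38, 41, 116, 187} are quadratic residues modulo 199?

(9/199) = +1 → QR.
(38/199) = -1 → non-residue.
(41/199) = -1 → non-residue.
(116/199) = +1 → QR.
(187/199) = +1 → QR.
Total quadratic residues among the 5: 3.

3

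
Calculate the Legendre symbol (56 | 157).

Euler's criterion: (56/157) ≡ 56^78 (mod 157).
56^2 ≡ 153 (mod 157)
56^4 ≡ 16 (mod 157)
56^8 ≡ 99 (mod 157)
56^16 ≡ 67 (mod 157)
56^32 ≡ 93 (mod 157)
56^64 ≡ 14 (mod 157)
56^78 = 56^(64+8+4+2) ≡ 1 (mod 157).
Result is 1, so (56/157) = 1.

1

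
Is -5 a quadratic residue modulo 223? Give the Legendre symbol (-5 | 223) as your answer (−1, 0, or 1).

1

Euler's criterion: (-5/223) ≡ 218^111 (mod 223).
218^2 ≡ 25 (mod 223)
218^4 ≡ 179 (mod 223)
218^8 ≡ 152 (mod 223)
218^16 ≡ 135 (mod 223)
218^32 ≡ 162 (mod 223)
218^64 ≡ 153 (mod 223)
218^111 = 218^(64+32+8+4+2+1) ≡ 1 (mod 223).
Result is 1, so (-5/223) = 1.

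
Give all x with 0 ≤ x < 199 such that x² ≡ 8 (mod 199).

40, 159

Since 199 ≡ 3 (mod 4), a square root of 8 is 8^((199+1)/4) = 8^50 mod 199.
Repeated squaring: 8^2≡64, 8^4≡116, 8^8≡123, 8^16≡5, 8^32≡25 (mod 199).
8^50 = 8^(32+16+2) ≡ 40 (mod 199).
Check: 40² = 1600 ≡ 8 (mod 199). The two roots are 40 and 159.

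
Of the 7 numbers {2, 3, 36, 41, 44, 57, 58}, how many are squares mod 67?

1

(2/67) = -1 → non-residue.
(3/67) = -1 → non-residue.
(36/67) = +1 → QR.
(41/67) = -1 → non-residue.
(44/67) = -1 → non-residue.
(57/67) = -1 → non-residue.
(58/67) = -1 → non-residue.
Total quadratic residues among the 7: 1.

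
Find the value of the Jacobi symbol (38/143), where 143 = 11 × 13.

1

Pull out 2: since 143 ≡ 7 (mod 8), (2/143) = +1.
Reciprocity: 19 ≡ 3 and 143 ≡ 3 (mod 4), so (19/143) = −(143/19).
Reduce top mod 19: now compute (10/19).
Pull out 2: since 19 ≡ 3 (mod 8), (2/19) = -1.
Reciprocity: 5 ≡ 1 and 19 ≡ 3 (mod 4), so (5/19) = +(19/5).
Reduce top mod 5: now compute (4/5).
Pull out 2^2: since 5 ≡ 5 (mod 8), (2/5) = -1, so (2/5)^2 = +1.
Reached (1/5) = 1. Collecting the sign flips along the way, the symbol is +1.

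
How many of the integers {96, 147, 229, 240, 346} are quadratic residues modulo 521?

0

(96/521) = -1 → non-residue.
(147/521) = -1 → non-residue.
(229/521) = -1 → non-residue.
(240/521) = -1 → non-residue.
(346/521) = -1 → non-residue.
Total quadratic residues among the 5: 0.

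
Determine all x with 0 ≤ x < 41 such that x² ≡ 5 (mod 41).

13, 28

41 ≡ 1 (mod 4), so we find a root by search.
Trying successive values, 13² = 169 ≡ 5 (mod 41). The other root is 41 − 13 = 28.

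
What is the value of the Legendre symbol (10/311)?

Pull out 2: since 311 ≡ 7 (mod 8), (2/311) = +1.
Reciprocity: 5 ≡ 1 and 311 ≡ 3 (mod 4), so (5/311) = +(311/5).
Reduce top mod 5: now compute (1/5).
Reached (1/5) = 1. Collecting the sign flips along the way, the symbol is +1.

1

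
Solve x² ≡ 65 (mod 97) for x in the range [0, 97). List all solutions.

29, 68

97 ≡ 1 (mod 4), so we find a root by search.
Trying successive values, 29² = 841 ≡ 65 (mod 97). The other root is 97 − 29 = 68.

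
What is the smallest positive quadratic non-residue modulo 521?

(2/521) = +1, so 2 is a residue.
(3/521) = −1, so 3 is the smallest positive non-residue mod 521.

3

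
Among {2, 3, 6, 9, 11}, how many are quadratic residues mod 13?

2

(2/13) = -1 → non-residue.
(3/13) = +1 → QR.
(6/13) = -1 → non-residue.
(9/13) = +1 → QR.
(11/13) = -1 → non-residue.
Total quadratic residues among the 5: 2.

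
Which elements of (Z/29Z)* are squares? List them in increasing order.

1,4,5,6,7,9,13,16,20,22,23,24,25,28

Square k = 1,…,14 (k and 29−k give the same square):
1²=1, 2²=4, 3²=9, 4²=16, 5²=25, 6²≡7, 7²≡20, 8²≡6, 9²≡23, 10²≡13, 11²≡5, 12²≡28, 13²≡24, 14²≡22 (mod 29).
So the quadratic residues mod 29 are {1, 4, 5, 6, 7, 9, 13, 16, 20, 22, 23, 24, 25, 28}.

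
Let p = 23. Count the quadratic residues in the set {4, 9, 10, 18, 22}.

3

(4/23) = +1 → QR.
(9/23) = +1 → QR.
(10/23) = -1 → non-residue.
(18/23) = +1 → QR.
(22/23) = -1 → non-residue.
Total quadratic residues among the 5: 3.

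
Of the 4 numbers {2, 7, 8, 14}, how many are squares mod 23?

(2/23) = +1 → QR.
(7/23) = -1 → non-residue.
(8/23) = +1 → QR.
(14/23) = -1 → non-residue.
Total quadratic residues among the 4: 2.

2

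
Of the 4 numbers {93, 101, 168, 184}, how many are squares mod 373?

3

(93/373) = +1 → QR.
(101/373) = +1 → QR.
(168/373) = -1 → non-residue.
(184/373) = +1 → QR.
Total quadratic residues among the 4: 3.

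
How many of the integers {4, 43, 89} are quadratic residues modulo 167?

(4/167) = +1 → QR.
(43/167) = -1 → non-residue.
(89/167) = +1 → QR.
Total quadratic residues among the 3: 2.

2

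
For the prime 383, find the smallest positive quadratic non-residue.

5

(2/383) = +1, so 2 is a residue.
(3/383) = +1, so 3 is a residue.
(4/383) = +1, so 4 is a residue.
(5/383) = −1, so 5 is the smallest positive non-residue mod 383.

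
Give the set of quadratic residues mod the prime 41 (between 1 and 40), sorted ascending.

1,2,4,5,8,9,10,16,18,20,21,23,25,31,32,33,36,37,39,40

Square k = 1,…,20 (k and 41−k give the same square):
1²=1, 2²=4, 3²=9, 4²=16, 5²=25, 6²=36, 7²≡8, 8²≡23, 9²≡40, 10²≡18, 11²≡39, 12²≡21, 13²≡5, 14²≡32, 15²≡20, 16²≡10, 17²≡2, 18²≡37, 19²≡33, 20²≡31 (mod 41).
So the quadratic residues mod 41 are {1, 2, 4, 5, 8, 9, 10, 16, 18, 20, 21, 23, 25, 31, 32, 33, 36, 37, 39, 40}.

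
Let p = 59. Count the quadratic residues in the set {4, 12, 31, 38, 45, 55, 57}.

4

(4/59) = +1 → QR.
(12/59) = +1 → QR.
(31/59) = -1 → non-residue.
(38/59) = -1 → non-residue.
(45/59) = +1 → QR.
(55/59) = -1 → non-residue.
(57/59) = +1 → QR.
Total quadratic residues among the 7: 4.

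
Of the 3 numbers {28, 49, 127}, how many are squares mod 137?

2

(28/137) = +1 → QR.
(49/137) = +1 → QR.
(127/137) = -1 → non-residue.
Total quadratic residues among the 3: 2.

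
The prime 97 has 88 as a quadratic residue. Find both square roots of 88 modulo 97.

31, 66

97 ≡ 1 (mod 4), so we find a root by search.
Trying successive values, 31² = 961 ≡ 88 (mod 97). The other root is 97 − 31 = 66.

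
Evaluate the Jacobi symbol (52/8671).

0

Pull out 2^2: since 8671 ≡ 7 (mod 8), (2/8671) = +1, so (2/8671)^2 = +1.
Reciprocity: 13 ≡ 1 and 8671 ≡ 3 (mod 4), so (13/8671) = +(8671/13).
Reduce top mod 13: now compute (0/13).
Top reduces to 0: gcd > 1, so the symbol is 0.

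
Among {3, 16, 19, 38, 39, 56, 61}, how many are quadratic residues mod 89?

2

(3/89) = -1 → non-residue.
(16/89) = +1 → QR.
(19/89) = -1 → non-residue.
(38/89) = -1 → non-residue.
(39/89) = +1 → QR.
(56/89) = -1 → non-residue.
(61/89) = -1 → non-residue.
Total quadratic residues among the 7: 2.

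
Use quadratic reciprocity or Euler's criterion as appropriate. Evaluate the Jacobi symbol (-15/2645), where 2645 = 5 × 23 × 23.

First reduce: -15 ≡ 2630 (mod 2645).
Pull out 2: since 2645 ≡ 5 (mod 8), (2/2645) = -1.
Reciprocity: 1315 ≡ 3 and 2645 ≡ 1 (mod 4), so (1315/2645) = +(2645/1315).
Reduce top mod 1315: now compute (15/1315).
Reciprocity: 15 ≡ 3 and 1315 ≡ 3 (mod 4), so (15/1315) = −(1315/15).
Reduce top mod 15: now compute (10/15).
Pull out 2: since 15 ≡ 7 (mod 8), (2/15) = +1.
Reciprocity: 5 ≡ 1 and 15 ≡ 3 (mod 4), so (5/15) = +(15/5).
Reduce top mod 5: now compute (0/5).
Top reduces to 0: gcd > 1, so the symbol is 0.

0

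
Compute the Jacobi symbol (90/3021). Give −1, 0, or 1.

Pull out 2: since 3021 ≡ 5 (mod 8), (2/3021) = -1.
Reciprocity: 45 ≡ 1 and 3021 ≡ 1 (mod 4), so (45/3021) = +(3021/45).
Reduce top mod 45: now compute (6/45).
Pull out 2: since 45 ≡ 5 (mod 8), (2/45) = -1.
Reciprocity: 3 ≡ 3 and 45 ≡ 1 (mod 4), so (3/45) = +(45/3).
Reduce top mod 3: now compute (0/3).
Top reduces to 0: gcd > 1, so the symbol is 0.

0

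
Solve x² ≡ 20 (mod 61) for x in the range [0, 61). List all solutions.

9, 52

61 ≡ 1 (mod 4), so we find a root by search.
Trying successive values, 9² = 81 ≡ 20 (mod 61). The other root is 61 − 9 = 52.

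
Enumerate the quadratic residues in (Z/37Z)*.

1, 3, 4, 7, 9, 10, 11, 12, 16, 21, 25, 26, 27, 28, 30, 33, 34, 36

Square k = 1,…,18 (k and 37−k give the same square):
1²=1, 2²=4, 3²=9, 4²=16, 5²=25, 6²=36, 7²≡12, 8²≡27, 9²≡7, 10²≡26, 11²≡10, 12²≡33, 13²≡21, 14²≡11, 15²≡3, 16²≡34, 17²≡30, 18²≡28 (mod 37).
So the quadratic residues mod 37 are {1, 3, 4, 7, 9, 10, 11, 12, 16, 21, 25, 26, 27, 28, 30, 33, 34, 36}.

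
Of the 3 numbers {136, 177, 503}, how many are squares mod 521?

1

(136/521) = -1 → non-residue.
(177/521) = -1 → non-residue.
(503/521) = +1 → QR.
Total quadratic residues among the 3: 1.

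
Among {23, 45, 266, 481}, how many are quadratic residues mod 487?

1

(23/487) = -1 → non-residue.
(45/487) = -1 → non-residue.
(266/487) = -1 → non-residue.
(481/487) = +1 → QR.
Total quadratic residues among the 4: 1.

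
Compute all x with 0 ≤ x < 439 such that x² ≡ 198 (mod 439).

90, 349

Since 439 ≡ 3 (mod 4), a square root of 198 is 198^((439+1)/4) = 198^110 mod 439.
Repeated squaring: 198^2≡133, 198^4≡129, 198^8≡398, 198^16≡364, 198^32≡357, 198^64≡139 (mod 439).
198^110 = 198^(64+32+8+4+2) ≡ 90 (mod 439).
Check: 90² = 8100 ≡ 198 (mod 439). The two roots are 90 and 349.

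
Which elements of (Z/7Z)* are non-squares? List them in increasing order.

Square k = 1,…,3 (k and 7−k give the same square):
1²=1, 2²=4, 3²≡2 (mod 7).
The residues are {1, 2, 4}; the non-residues are the remaining 3 nonzero classes.

3,5,6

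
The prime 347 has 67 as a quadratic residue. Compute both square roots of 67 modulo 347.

Since 347 ≡ 3 (mod 4), a square root of 67 is 67^((347+1)/4) = 67^87 mod 347.
Repeated squaring: 67^2≡325, 67^4≡137, 67^8≡31, 67^16≡267, 67^32≡154, 67^64≡120 (mod 347).
67^87 = 67^(64+16+4+2+1) ≡ 121 (mod 347).
Check: 121² = 14641 ≡ 67 (mod 347). The two roots are 121 and 226.

121, 226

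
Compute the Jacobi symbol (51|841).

1

Reciprocity: 51 ≡ 3 and 841 ≡ 1 (mod 4), so (51/841) = +(841/51).
Reduce top mod 51: now compute (25/51).
Reciprocity: 25 ≡ 1 and 51 ≡ 3 (mod 4), so (25/51) = +(51/25).
Reduce top mod 25: now compute (1/25).
Reached (1/25) = 1. Collecting the sign flips along the way, the symbol is +1.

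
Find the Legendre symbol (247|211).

Euler's criterion: (247/211) ≡ 36^105 (mod 211).
36^2 ≡ 30 (mod 211)
36^4 ≡ 56 (mod 211)
36^8 ≡ 182 (mod 211)
36^16 ≡ 208 (mod 211)
36^32 ≡ 9 (mod 211)
36^64 ≡ 81 (mod 211)
36^105 = 36^(64+32+8+1) ≡ 1 (mod 211).
Result is 1, so (247/211) = 1.

1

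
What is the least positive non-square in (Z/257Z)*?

3

(2/257) = +1, so 2 is a residue.
(3/257) = −1, so 3 is the smallest positive non-residue mod 257.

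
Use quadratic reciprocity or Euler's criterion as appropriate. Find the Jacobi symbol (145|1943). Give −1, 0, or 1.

Reciprocity: 145 ≡ 1 and 1943 ≡ 3 (mod 4), so (145/1943) = +(1943/145).
Reduce top mod 145: now compute (58/145).
Pull out 2: since 145 ≡ 1 (mod 8), (2/145) = +1.
Reciprocity: 29 ≡ 1 and 145 ≡ 1 (mod 4), so (29/145) = +(145/29).
Reduce top mod 29: now compute (0/29).
Top reduces to 0: gcd > 1, so the symbol is 0.

0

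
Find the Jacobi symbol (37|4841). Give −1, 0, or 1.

Reciprocity: 37 ≡ 1 and 4841 ≡ 1 (mod 4), so (37/4841) = +(4841/37).
Reduce top mod 37: now compute (31/37).
Reciprocity: 31 ≡ 3 and 37 ≡ 1 (mod 4), so (31/37) = +(37/31).
Reduce top mod 31: now compute (6/31).
Pull out 2: since 31 ≡ 7 (mod 8), (2/31) = +1.
Reciprocity: 3 ≡ 3 and 31 ≡ 3 (mod 4), so (3/31) = −(31/3).
Reduce top mod 3: now compute (1/3).
Reached (1/3) = 1. Collecting the sign flips along the way, the symbol is -1.

-1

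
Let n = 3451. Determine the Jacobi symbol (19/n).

1

Reciprocity: 19 ≡ 3 and 3451 ≡ 3 (mod 4), so (19/3451) = −(3451/19).
Reduce top mod 19: now compute (12/19).
Pull out 2^2: since 19 ≡ 3 (mod 8), (2/19) = -1, so (2/19)^2 = +1.
Reciprocity: 3 ≡ 3 and 19 ≡ 3 (mod 4), so (3/19) = −(19/3).
Reduce top mod 3: now compute (1/3).
Reached (1/3) = 1. Collecting the sign flips along the way, the symbol is +1.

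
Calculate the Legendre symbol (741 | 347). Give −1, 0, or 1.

-1

First reduce: 741 ≡ 47 (mod 347).
Reciprocity: 47 ≡ 3 and 347 ≡ 3 (mod 4), so (47/347) = −(347/47).
Reduce top mod 47: now compute (18/47).
Pull out 2: since 47 ≡ 7 (mod 8), (2/47) = +1.
Reciprocity: 9 ≡ 1 and 47 ≡ 3 (mod 4), so (9/47) = +(47/9).
Reduce top mod 9: now compute (2/9).
Pull out 2: since 9 ≡ 1 (mod 8), (2/9) = +1.
Reached (1/9) = 1. Collecting the sign flips along the way, the symbol is -1.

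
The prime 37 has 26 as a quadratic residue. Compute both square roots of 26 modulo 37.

37 ≡ 1 (mod 4), so we find a root by search.
Trying successive values, 10² = 100 ≡ 26 (mod 37). The other root is 37 − 10 = 27.

10, 27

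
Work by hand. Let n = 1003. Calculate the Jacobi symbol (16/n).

Pull out 2^4: since 1003 ≡ 3 (mod 8), (2/1003) = -1, so (2/1003)^4 = +1.
Reached (1/1003) = 1. Collecting the sign flips along the way, the symbol is +1.

1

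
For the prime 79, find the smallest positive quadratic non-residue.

3

(2/79) = +1, so 2 is a residue.
(3/79) = −1, so 3 is the smallest positive non-residue mod 79.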